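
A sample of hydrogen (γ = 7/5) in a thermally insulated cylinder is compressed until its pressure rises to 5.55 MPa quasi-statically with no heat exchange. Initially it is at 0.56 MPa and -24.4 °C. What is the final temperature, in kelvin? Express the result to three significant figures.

Adiabatic: T₂/T₁ = (P₂/P₁)^((γ−1)/γ).
T₁ = -24.4 °C = 248.7 K.
T₂ = 248.7 × (5.55/0.56)^(2/7) = 479 K.

T₂ ≈ 479 K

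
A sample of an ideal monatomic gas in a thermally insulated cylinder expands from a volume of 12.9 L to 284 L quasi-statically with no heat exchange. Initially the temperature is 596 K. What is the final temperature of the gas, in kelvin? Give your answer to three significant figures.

T₂ ≈ 75.9 K

Adiabatic: T₁V₁^(γ−1) = T₂V₂^(γ−1) ⇒ T₂ = T₁ (V₁/V₂)^(γ−1).
For a monatomic ideal gas γ = 5/3, so γ−1 = 2/3.
T₂ = 596 × (12.9/284)^(2/3) = 75.87 K.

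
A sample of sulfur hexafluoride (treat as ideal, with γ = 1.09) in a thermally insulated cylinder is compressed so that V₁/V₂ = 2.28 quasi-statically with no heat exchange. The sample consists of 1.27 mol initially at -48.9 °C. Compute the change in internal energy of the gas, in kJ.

ΔU ≈ 2.03 kJ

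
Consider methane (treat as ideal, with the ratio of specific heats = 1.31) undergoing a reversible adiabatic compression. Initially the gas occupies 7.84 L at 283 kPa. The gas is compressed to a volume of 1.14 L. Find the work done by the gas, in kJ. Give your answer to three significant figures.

P₂ = P₁(V₁/V₂)^γ = 283×(7.84/1.14)^(1.31) = 3538 kPa.
For a reversible adiabat, W_by_gas = (P₁V₁ − P₂V₂)/(γ−1).
W_by = (283000×0.00784 − 3.538×10^6×0.00114) / (0.31) = -5855 J.

W ≈ -5.85 kJ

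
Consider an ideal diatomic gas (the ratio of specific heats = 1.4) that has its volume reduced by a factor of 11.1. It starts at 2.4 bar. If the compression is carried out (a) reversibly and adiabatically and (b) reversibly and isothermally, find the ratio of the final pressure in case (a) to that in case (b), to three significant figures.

Isothermal: P_b = P₁(V₁/V₂) = 2.4×11.1.
Adiabatic: P_a = P₁(V₁/V₂)^γ = 2.4×11.1^(1.4).
P_a/P_b = (V₁/V₂)^(γ−1) = 11.1^(0.4) = 2.619.

P_adiabatic / P_isothermal ≈ 2.62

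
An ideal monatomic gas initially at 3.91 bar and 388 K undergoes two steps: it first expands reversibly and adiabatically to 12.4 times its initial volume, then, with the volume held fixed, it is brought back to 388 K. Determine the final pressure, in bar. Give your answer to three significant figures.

For a monatomic ideal gas γ = 5/3.
Adiabatic step (PV^γ = const): P₂ = 3.91×(1/12.4)^(5/3) = 0.05886 bar; T₂ = 388×(1/12.4)^(2/3) = 72.42 K.
Isochoric: P₃ = P₂(T₃/T₂) = 0.05886 × (388/72.42) = 0.3153 bar.

P₃ ≈ 0.315 bar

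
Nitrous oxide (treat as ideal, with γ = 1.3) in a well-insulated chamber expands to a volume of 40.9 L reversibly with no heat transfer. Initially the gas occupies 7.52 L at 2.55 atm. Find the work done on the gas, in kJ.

W ≈ -2.58 kJ

P₂ = P₁(V₁/V₂)^γ = 2.55×(7.52/40.9)^(1.3) = 0.2821 atm.
For a reversible adiabat, W_by_gas = (P₁V₁ − P₂V₂)/(γ−1).
W_by = (258400×0.00752 − 28580×0.0409) / (0.3) = 2580 J.
W_on_gas = −W_by = -2580 J.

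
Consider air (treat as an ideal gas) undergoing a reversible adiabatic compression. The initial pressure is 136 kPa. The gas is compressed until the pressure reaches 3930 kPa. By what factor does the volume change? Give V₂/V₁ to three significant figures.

V₂/V₁ ≈ 0.0905

From PV^γ = const, V₂/V₁ = (P₁/P₂)^(1/γ).
For a diatomic ideal gas γ = 7/5.
V₂/V₁ = (136/3930)^(5/7) = 0.09048.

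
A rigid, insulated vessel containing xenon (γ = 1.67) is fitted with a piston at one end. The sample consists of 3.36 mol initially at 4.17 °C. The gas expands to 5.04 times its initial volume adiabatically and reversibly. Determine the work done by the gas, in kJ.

W ≈ 7.65 kJ

For a reversible adiabat TV^(γ−1) is constant, so T₂ = T₁ (V₁/V₂)^(γ−1).
T₁ = 4.17 °C = 277.3 K.
T₂ = 277.3 × (1/5.04)^(0.67) = 93.83 K.
Q = 0, so ΔU = W_on_gas = nCᵥΔT with Cᵥ = R/(γ−1) = 12.41 J/(mol·K).
ΔU = 3.36 × 12.41 × (93.83 − 277.3) = -7650 J.
Work done by the gas = −ΔU = 7650 J.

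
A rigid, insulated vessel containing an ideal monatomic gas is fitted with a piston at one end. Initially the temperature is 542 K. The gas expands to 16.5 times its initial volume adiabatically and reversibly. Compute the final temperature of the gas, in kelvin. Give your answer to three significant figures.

For a reversible adiabat TV^(γ−1) is constant, so T₂ = T₁ (V₁/V₂)^(γ−1).
For a monatomic ideal gas γ = 5/3, so γ−1 = 2/3.
T₂ = 542 × (1/16.5)^(2/3) = 83.63 K.

T₂ ≈ 83.6 K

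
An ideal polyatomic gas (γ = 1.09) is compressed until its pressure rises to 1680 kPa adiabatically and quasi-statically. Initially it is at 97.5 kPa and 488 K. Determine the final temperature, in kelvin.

Along an adiabat T P^((1−γ)/γ) is constant, so T₂ = T₁ (P₂/P₁)^((γ−1)/γ).
T₂ = 488 × (1680/97.5)^(0.0826) = 617.3 K.

T₂ ≈ 617 K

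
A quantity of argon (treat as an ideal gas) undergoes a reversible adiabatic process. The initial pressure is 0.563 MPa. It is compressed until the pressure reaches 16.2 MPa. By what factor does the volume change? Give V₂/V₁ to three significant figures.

V₂/V₁ ≈ 0.133

From PV^γ = const, V₂/V₁ = (P₁/P₂)^(1/γ).
For a monatomic ideal gas γ = 5/3.
V₂/V₁ = (0.563/16.2)^(3/5) = 0.1332.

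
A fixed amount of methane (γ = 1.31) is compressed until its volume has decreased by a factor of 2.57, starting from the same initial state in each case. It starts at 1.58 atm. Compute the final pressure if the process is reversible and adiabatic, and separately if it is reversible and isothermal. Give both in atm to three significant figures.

adiabatic: 5.44 atm; isothermal: 4.06 atm

Isothermal: P₂ = P₁(V₁/V₂) = 1.58×2.57 = 4.061 atm.
Adiabatic: P₂ = P₁(V₁/V₂)^γ = 1.58×2.57^(1.31) = 5.441 atm.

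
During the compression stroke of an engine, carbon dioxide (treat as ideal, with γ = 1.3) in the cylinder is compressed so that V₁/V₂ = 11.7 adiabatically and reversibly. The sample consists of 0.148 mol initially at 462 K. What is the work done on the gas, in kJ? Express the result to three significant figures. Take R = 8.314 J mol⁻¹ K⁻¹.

For a reversible adiabat TV^(γ−1) is constant, so T₂ = T₁ (V₁/V₂)^(γ−1).
T₂ = 462 × 11.7^(0.3) = 966.3 K.
Q = 0, so ΔU = W_on_gas = nCᵥΔT with Cᵥ = R/(γ−1) = 27.71 J/(mol·K).
ΔU = 0.148 × 27.71 × (966.3 − 462) = 2068 J.

W ≈ 2.07 kJ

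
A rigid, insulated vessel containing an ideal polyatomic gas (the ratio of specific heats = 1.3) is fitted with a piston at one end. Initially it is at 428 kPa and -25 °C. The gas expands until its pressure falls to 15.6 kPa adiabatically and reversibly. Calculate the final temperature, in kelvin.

Along an adiabat T P^((1−γ)/γ) is constant, so T₂ = T₁ (P₂/P₁)^((γ−1)/γ).
T₁ = -25 °C = 248.1 K.
T₂ = 248.1 × (15.6/428)^(0.231) = 115.6 K.

T₂ ≈ 116 K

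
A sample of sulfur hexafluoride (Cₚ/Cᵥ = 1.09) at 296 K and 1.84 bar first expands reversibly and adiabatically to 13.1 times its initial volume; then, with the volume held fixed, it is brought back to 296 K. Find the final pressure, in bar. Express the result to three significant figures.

P₃ ≈ 0.140 bar

Adiabatic step (PV^γ = const): P₂ = 1.84×(1/13.1)^(1.09) = 0.1114 bar; T₂ = 296×(1/13.1)^(0.09) = 234.8 K.
Isochoric: P₃ = P₂(T₃/T₂) = 0.1114 × (296/234.8) = 0.1405 bar.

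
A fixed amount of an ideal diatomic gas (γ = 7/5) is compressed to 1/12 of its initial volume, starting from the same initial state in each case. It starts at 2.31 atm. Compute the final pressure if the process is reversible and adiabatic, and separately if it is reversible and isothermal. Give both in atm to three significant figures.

adiabatic: 74.9 atm; isothermal: 27.7 atm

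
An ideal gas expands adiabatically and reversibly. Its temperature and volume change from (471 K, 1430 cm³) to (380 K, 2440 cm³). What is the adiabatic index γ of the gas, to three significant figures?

TV^(γ−1) = const ⇒ γ − 1 = ln(T₂/T₁) / ln(V₁/V₂).
γ = 1 + ln(380/471) / ln(1430/2440) = 1.402.

γ ≈ 1.40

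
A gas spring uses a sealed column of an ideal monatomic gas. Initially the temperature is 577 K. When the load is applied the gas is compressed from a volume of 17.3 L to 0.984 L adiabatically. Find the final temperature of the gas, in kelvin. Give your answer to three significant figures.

T₂ ≈ 3900 K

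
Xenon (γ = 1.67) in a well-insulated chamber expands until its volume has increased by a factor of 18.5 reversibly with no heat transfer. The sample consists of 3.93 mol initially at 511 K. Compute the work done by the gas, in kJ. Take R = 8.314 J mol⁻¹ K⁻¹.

For a reversible adiabat TV^(γ−1) is constant, so T₂ = T₁ (V₁/V₂)^(γ−1).
T₂ = 511 × (1/18.5)^(0.67) = 72.35 K.
Q = 0, so ΔU = W_on_gas = nCᵥΔT with Cᵥ = R/(γ−1) = 12.41 J/(mol·K).
ΔU = 3.93 × 12.41 × (72.35 − 511) = -21390 J.
Work done by the gas = −ΔU = 21390 J.

W ≈ 21.4 kJ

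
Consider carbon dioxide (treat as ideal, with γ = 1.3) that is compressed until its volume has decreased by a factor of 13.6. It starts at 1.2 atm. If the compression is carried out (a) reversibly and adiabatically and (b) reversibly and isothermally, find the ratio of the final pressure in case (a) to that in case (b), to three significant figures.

P_adiabatic / P_isothermal ≈ 2.19

Isothermal: P_b = P₁(V₁/V₂) = 1.2×13.6.
Adiabatic: P_a = P₁(V₁/V₂)^γ = 1.2×13.6^(1.3).
P_a/P_b = (V₁/V₂)^(γ−1) = 13.6^(0.3) = 2.188.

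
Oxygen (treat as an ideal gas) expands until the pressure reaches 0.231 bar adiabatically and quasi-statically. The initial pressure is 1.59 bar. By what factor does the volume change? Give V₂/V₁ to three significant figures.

V₂/V₁ ≈ 3.97

From PV^γ = const, V₂/V₁ = (P₁/P₂)^(1/γ).
For a diatomic ideal gas γ = 7/5.
V₂/V₁ = (1.59/0.231)^(5/7) = 3.967.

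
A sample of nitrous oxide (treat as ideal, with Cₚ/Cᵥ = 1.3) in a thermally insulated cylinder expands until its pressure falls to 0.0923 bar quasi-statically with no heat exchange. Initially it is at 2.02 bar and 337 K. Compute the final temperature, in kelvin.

T₂ ≈ 165 K

Adiabatic: T₂/T₁ = (P₂/P₁)^((γ−1)/γ).
T₂ = 337 × (0.0923/2.02)^(0.231) = 165.3 K.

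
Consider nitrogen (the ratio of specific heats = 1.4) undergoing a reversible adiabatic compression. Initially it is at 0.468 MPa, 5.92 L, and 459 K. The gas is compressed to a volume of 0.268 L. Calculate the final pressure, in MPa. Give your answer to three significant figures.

P₂ ≈ 35.7 MPa

Adiabatic: P₁V₁^γ = P₂V₂^γ ⇒ P₂ = P₁ (V₁/V₂)^γ.
P₂ = 0.468 × (5.92/0.268)^(1.4) = 35.65 MPa.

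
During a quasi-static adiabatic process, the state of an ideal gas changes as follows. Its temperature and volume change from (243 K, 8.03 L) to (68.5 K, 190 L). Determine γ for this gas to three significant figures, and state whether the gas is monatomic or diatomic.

TV^(γ−1) = const ⇒ γ − 1 = ln(T₂/T₁) / ln(V₁/V₂).
γ = 1 + ln(68.5/243) / ln(8.03/190) = 1.4.
γ ≈ 1.40 is close to 7/5, so the gas is diatomic.

γ ≈ 1.40; diatomic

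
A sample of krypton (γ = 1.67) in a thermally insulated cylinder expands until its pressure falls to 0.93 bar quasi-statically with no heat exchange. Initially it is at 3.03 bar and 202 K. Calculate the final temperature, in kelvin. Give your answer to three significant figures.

Along an adiabat T P^((1−γ)/γ) is constant, so T₂ = T₁ (P₂/P₁)^((γ−1)/γ).
T₂ = 202 × (0.93/3.03)^(0.401) = 125.8 K.

T₂ ≈ 126 K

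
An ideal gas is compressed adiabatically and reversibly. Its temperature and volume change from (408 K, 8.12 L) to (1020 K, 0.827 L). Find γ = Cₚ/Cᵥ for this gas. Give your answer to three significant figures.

TV^(γ−1) = const ⇒ γ − 1 = ln(T₂/T₁) / ln(V₁/V₂).
γ = 1 + ln(1020/408) / ln(8.12/0.827) = 1.401.

γ ≈ 1.40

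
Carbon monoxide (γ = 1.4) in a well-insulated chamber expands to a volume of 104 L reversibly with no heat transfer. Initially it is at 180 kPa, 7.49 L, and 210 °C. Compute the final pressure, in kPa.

Since PV^γ is constant along a reversible adiabat, P₂ = P₁ (V₁/V₂)^γ.
P₂ = 180 × (7.49/104)^(1.4) = 4.526 kPa.

P₂ ≈ 4.53 kPa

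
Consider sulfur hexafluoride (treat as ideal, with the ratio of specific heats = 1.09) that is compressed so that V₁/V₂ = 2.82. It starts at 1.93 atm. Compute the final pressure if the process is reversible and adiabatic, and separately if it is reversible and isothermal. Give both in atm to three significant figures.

adiabatic: 5.97 atm; isothermal: 5.44 atm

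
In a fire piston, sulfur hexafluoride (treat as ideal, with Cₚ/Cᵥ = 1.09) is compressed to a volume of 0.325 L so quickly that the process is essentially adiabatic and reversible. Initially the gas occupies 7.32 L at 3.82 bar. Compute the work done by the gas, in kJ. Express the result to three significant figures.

P₂ = P₁(V₁/V₂)^γ = 3.82×(7.32/0.325)^(1.09) = 113.9 bar.
For a reversible adiabat, W_by_gas = (P₁V₁ − P₂V₂)/(γ−1).
W_by = (382000×0.00732 − 1.139×10^7×0.000325) / (0.09) = -10050 J.

W ≈ -10.1 kJ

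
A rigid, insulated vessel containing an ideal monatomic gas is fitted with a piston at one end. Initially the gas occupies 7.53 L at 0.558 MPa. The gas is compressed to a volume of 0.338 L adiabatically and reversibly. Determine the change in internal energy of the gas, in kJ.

γ = 5/3 for a monatomic ideal gas.
P₂ = P₁(V₁/V₂)^γ = 0.558×(7.53/0.338)^(5/3) = 98.42 MPa.
For a reversible adiabat, W_by_gas = (P₁V₁ − P₂V₂)/(γ−1).
W_by = (558000×0.00753 − 9.842×10^7×0.000338) / (2/3) = -43600 J.
Q = 0 ⇒ ΔU = −W_by = 43600 J.

ΔU ≈ 43.6 kJ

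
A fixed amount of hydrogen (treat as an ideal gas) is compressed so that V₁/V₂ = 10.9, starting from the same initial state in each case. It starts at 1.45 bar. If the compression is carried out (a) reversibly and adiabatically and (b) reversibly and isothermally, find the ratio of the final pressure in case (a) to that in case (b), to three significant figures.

P_adiabatic / P_isothermal ≈ 2.60

For a diatomic ideal gas γ = 7/5.
Isothermal: P_b = P₁(V₁/V₂) = 1.45×10.9.
Adiabatic: P_a = P₁(V₁/V₂)^γ = 1.45×10.9^(7/5).
P_a/P_b = (V₁/V₂)^(γ−1) = 10.9^(2/5) = 2.6.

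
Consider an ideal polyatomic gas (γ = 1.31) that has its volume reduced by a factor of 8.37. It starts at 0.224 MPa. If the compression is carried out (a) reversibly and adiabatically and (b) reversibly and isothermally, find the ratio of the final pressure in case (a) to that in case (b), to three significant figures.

P_adiabatic / P_isothermal ≈ 1.93

Isothermal: P_b = P₁(V₁/V₂) = 0.224×8.37.
Adiabatic: P_a = P₁(V₁/V₂)^γ = 0.224×8.37^(1.31).
P_a/P_b = (V₁/V₂)^(γ−1) = 8.37^(0.31) = 1.932.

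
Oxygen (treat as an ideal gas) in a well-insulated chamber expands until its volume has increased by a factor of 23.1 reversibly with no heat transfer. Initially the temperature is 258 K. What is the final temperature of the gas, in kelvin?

T₂ ≈ 73.5 K

Adiabatic: T₁V₁^(γ−1) = T₂V₂^(γ−1) ⇒ T₂ = T₁ (V₁/V₂)^(γ−1).
For a diatomic ideal gas γ = 7/5, so γ−1 = 2/5.
T₂ = 258 × (1/23.1)^(2/5) = 73.48 K.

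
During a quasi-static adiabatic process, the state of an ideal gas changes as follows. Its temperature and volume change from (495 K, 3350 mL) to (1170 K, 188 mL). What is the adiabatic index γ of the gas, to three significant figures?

γ ≈ 1.30

TV^(γ−1) = const ⇒ γ − 1 = ln(T₂/T₁) / ln(V₁/V₂).
γ = 1 + ln(1170/495) / ln(3350/188) = 1.299.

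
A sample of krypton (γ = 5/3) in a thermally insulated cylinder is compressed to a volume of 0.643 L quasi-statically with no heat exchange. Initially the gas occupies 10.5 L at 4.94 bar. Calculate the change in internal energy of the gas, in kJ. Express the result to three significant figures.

P₂ = P₁(V₁/V₂)^γ = 4.94×(10.5/0.643)^(5/3) = 519.2 bar.
For a reversible adiabat, W_by_gas = (P₁V₁ − P₂V₂)/(γ−1).
W_by = (494000×0.0105 − 5.192×10^7×0.000643) / (2/3) = -42300 J.
Q = 0 ⇒ ΔU = −W_by = 42300 J.

ΔU ≈ 42.3 kJ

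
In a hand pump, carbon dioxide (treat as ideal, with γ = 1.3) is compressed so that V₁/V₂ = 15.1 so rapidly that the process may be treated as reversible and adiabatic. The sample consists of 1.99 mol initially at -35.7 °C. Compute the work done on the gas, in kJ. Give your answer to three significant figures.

W ≈ 16.5 kJ

For a reversible adiabat TV^(γ−1) is constant, so T₂ = T₁ (V₁/V₂)^(γ−1).
T₁ = -35.7 °C = 237.4 K.
T₂ = 237.4 × 15.1^(0.3) = 536.1 K.
Q = 0, so ΔU = W_on_gas = nCᵥΔT with Cᵥ = R/(γ−1) = 27.71 J/(mol·K).
ΔU = 1.99 × 27.71 × (536.1 − 237.4) = 16470 J.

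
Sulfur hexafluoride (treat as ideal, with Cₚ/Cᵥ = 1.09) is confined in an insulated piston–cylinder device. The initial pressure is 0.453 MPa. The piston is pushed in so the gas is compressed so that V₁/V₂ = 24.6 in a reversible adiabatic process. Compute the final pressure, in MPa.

P₂ ≈ 14.9 MPa

Since PV^γ is constant along a reversible adiabat, P₂ = P₁ (V₁/V₂)^γ.
P₂ = 0.453 × 24.6^(1.09) = 14.87 MPa.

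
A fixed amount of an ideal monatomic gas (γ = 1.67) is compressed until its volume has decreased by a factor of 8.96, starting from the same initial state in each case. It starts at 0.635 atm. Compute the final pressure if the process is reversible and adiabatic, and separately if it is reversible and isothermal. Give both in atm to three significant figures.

adiabatic: 24.7 atm; isothermal: 5.69 atm

Isothermal: P₂ = P₁(V₁/V₂) = 0.635×8.96 = 5.69 atm.
Adiabatic: P₂ = P₁(V₁/V₂)^γ = 0.635×8.96^(1.67) = 24.72 atm.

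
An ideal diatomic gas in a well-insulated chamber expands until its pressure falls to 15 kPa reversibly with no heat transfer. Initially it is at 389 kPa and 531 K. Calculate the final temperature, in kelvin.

Adiabatic: T₂/T₁ = (P₂/P₁)^((γ−1)/γ).
For a diatomic ideal gas γ = 7/5, so (γ−1)/γ = 2/7.
T₂ = 531 × (15/389)^(2/7) = 209.5 K.

T₂ ≈ 209 K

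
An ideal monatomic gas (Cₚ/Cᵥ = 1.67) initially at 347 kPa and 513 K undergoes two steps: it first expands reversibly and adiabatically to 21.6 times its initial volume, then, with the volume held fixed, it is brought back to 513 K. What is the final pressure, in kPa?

P₃ ≈ 16.1 kPa

Adiabatic step (PV^γ = const): P₂ = 347×(1/21.6)^(1.67) = 2.05 kPa; T₂ = 513×(1/21.6)^(0.67) = 65.47 K.
Isochoric: P₃ = P₂(T₃/T₂) = 2.05 × (513/65.47) = 16.06 kPa.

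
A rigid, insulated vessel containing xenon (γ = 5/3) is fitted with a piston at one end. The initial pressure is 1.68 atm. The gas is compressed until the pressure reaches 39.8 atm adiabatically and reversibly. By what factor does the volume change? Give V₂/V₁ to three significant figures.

From PV^γ = const, V₂/V₁ = (P₁/P₂)^(1/γ).
V₂/V₁ = (1.68/39.8)^(3/5) = 0.1497.

V₂/V₁ ≈ 0.150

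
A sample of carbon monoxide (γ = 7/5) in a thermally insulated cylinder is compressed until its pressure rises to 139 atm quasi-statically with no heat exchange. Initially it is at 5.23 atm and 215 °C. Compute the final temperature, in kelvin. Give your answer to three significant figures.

T₂ ≈ 1250 K

Along an adiabat T P^((1−γ)/γ) is constant, so T₂ = T₁ (P₂/P₁)^((γ−1)/γ).
T₁ = 215 °C = 488.1 K.
T₂ = 488.1 × (139/5.23)^(2/7) = 1246 K.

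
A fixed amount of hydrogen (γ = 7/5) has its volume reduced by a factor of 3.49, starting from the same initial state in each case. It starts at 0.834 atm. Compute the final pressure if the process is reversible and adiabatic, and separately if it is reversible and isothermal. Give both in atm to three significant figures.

adiabatic: 4.80 atm; isothermal: 2.91 atm

Isothermal: P₂ = P₁(V₁/V₂) = 0.834×3.49 = 2.911 atm.
Adiabatic: P₂ = P₁(V₁/V₂)^γ = 0.834×3.49^(7/5) = 4.799 atm.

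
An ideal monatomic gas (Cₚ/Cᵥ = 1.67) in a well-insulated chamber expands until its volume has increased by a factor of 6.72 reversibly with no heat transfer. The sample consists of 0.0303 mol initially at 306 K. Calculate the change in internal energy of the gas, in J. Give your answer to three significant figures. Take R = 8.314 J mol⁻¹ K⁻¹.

For a reversible adiabat TV^(γ−1) is constant, so T₂ = T₁ (V₁/V₂)^(γ−1).
T₂ = 306 × (1/6.72)^(0.67) = 85.39 K.
Q = 0, so ΔU = W_on_gas = nCᵥΔT with Cᵥ = R/(γ−1) = 12.41 J/(mol·K).
ΔU = 0.0303 × 12.41 × (85.39 − 306) = -82.95 J.

ΔU ≈ -82.9 J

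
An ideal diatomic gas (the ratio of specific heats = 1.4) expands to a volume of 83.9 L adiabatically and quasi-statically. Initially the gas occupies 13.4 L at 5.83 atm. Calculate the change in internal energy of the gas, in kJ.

P₂ = P₁(V₁/V₂)^γ = 5.83×(13.4/83.9)^(1.4) = 0.447 atm.
For a reversible adiabat, W_by_gas = (P₁V₁ − P₂V₂)/(γ−1).
W_by = (590700×0.0134 − 45300×0.0839) / (0.4) = 10290 J.
Q = 0 ⇒ ΔU = −W_by = -10290 J.

ΔU ≈ -10.3 kJ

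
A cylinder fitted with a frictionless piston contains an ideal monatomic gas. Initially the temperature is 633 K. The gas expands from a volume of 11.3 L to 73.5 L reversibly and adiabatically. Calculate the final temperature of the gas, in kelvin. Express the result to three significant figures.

T₂ ≈ 182 K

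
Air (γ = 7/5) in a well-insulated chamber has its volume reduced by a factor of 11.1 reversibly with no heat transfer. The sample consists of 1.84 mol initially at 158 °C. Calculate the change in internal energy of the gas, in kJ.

Adiabatic: T₁V₁^(γ−1) = T₂V₂^(γ−1) ⇒ T₂ = T₁ (V₁/V₂)^(γ−1).
T₁ = 158 °C = 431.1 K.
T₂ = 431.1 × 11.1^(2/5) = 1129 K.
Q = 0, so ΔU = W_on_gas = nCᵥΔT with Cᵥ = R/(γ−1) = 20.79 J/(mol·K).
ΔU = 1.84 × 20.79 × (1129 − 431.1) = 26700 J.

ΔU ≈ 26.7 kJ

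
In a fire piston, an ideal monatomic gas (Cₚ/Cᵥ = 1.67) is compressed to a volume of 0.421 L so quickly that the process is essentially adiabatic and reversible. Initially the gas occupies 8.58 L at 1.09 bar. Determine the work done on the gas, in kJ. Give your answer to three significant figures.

W ≈ 9.12 kJ

P₂ = P₁(V₁/V₂)^γ = 1.09×(8.58/0.421)^(1.67) = 167.4 bar.
For a reversible adiabat, W_by_gas = (P₁V₁ − P₂V₂)/(γ−1).
W_by = (109000×0.00858 − 1.674×10^7×0.000421) / (0.67) = -9124 J.
W_on_gas = −W_by = 9124 J.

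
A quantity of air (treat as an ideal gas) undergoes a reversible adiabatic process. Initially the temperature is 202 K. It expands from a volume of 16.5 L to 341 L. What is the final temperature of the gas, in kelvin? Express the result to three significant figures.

T₂ ≈ 60.2 K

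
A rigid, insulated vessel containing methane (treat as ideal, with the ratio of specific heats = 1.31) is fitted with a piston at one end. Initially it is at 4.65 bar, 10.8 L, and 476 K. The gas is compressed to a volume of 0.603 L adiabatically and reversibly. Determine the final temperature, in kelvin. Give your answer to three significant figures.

Adiabatic: T₁V₁^(γ−1) = T₂V₂^(γ−1) ⇒ T₂ = T₁ (V₁/V₂)^(γ−1).
T₂ = 476 × (10.8/0.603)^(0.31) = 1164 K.

T₂ ≈ 1160 K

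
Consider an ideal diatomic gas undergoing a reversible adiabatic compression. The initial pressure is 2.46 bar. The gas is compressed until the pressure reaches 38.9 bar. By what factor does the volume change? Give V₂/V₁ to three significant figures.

V₂/V₁ ≈ 0.139

From PV^γ = const, V₂/V₁ = (P₁/P₂)^(1/γ).
For a diatomic ideal gas γ = 7/5.
V₂/V₁ = (2.46/38.9)^(5/7) = 0.1392.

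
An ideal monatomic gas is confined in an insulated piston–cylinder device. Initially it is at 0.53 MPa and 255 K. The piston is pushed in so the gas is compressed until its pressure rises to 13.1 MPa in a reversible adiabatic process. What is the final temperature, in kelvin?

Adiabatic: T₂/T₁ = (P₂/P₁)^((γ−1)/γ).
For a monatomic ideal gas γ = 5/3, so (γ−1)/γ = 2/5.
T₂ = 255 × (13.1/0.53)^(2/5) = 919.9 K.

T₂ ≈ 920 K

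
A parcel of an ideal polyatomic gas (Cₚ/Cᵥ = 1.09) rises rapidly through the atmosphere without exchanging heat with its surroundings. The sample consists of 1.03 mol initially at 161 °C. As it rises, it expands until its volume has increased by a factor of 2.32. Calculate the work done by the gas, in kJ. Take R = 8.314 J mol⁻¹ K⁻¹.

For a reversible adiabat TV^(γ−1) is constant, so T₂ = T₁ (V₁/V₂)^(γ−1).
T₁ = 161 °C = 434.1 K.
T₂ = 434.1 × (1/2.32)^(0.09) = 402.5 K.
Q = 0, so ΔU = W_on_gas = nCᵥΔT with Cᵥ = R/(γ−1) = 92.38 J/(mol·K).
ΔU = 1.03 × 92.38 × (402.5 − 434.1) = -3013 J.
Work done by the gas = −ΔU = 3013 J.

W ≈ 3.01 kJ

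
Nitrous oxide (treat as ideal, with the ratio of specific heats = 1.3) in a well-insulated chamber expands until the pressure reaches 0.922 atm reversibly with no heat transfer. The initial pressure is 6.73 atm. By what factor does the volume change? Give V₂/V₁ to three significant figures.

From PV^γ = const, V₂/V₁ = (P₁/P₂)^(1/γ).
V₂/V₁ = (6.73/0.922)^(0.769) = 4.614.

V₂/V₁ ≈ 4.61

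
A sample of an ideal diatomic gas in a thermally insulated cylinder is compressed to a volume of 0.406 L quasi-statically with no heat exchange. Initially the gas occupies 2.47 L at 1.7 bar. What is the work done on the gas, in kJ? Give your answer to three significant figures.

W ≈ 1.11 kJ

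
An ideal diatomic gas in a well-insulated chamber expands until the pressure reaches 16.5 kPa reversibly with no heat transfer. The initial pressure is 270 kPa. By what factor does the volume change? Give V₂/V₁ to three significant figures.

V₂/V₁ ≈ 7.36

From PV^γ = const, V₂/V₁ = (P₁/P₂)^(1/γ).
For a diatomic ideal gas γ = 7/5.
V₂/V₁ = (270/16.5)^(5/7) = 7.363.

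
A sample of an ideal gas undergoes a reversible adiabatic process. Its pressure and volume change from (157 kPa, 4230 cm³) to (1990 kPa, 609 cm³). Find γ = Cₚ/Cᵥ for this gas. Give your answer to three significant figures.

PV^γ = const ⇒ γ = ln(P₂/P₁) / ln(V₁/V₂).
γ = ln(1990/157) / ln(4230/609) = 1.31.

γ ≈ 1.31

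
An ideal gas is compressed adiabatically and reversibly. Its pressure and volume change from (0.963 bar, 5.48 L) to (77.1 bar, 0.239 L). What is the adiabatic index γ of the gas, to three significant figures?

γ ≈ 1.40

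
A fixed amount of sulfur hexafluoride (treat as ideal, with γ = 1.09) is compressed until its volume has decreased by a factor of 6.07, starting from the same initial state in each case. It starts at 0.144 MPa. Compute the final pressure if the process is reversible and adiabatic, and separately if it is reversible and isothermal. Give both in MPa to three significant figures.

adiabatic: 1.03 MPa; isothermal: 0.874 MPa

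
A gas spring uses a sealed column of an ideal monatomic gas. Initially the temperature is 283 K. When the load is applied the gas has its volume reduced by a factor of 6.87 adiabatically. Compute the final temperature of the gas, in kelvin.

T₂ ≈ 1020 K

For a reversible adiabat TV^(γ−1) is constant, so T₂ = T₁ (V₁/V₂)^(γ−1).
For a monatomic ideal gas γ = 5/3, so γ−1 = 2/3.
T₂ = 283 × 6.87^(2/3) = 1023 K.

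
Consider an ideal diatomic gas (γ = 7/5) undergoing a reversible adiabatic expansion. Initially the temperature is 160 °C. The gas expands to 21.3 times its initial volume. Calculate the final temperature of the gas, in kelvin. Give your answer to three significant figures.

Adiabatic: T₁V₁^(γ−1) = T₂V₂^(γ−1) ⇒ T₂ = T₁ (V₁/V₂)^(γ−1).
T₁ = 160 °C = 433.1 K.
T₂ = 433.1 × (1/21.3)^(2/5) = 127.4 K.

T₂ ≈ 127 K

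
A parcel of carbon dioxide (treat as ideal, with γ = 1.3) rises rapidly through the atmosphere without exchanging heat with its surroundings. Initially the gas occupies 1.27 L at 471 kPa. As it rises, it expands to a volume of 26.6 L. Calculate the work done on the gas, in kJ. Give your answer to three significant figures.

P₂ = P₁(V₁/V₂)^γ = 471×(1.27/26.6)^(1.3) = 9.029 kPa.
For a reversible adiabat, W_by_gas = (P₁V₁ − P₂V₂)/(γ−1).
W_by = (471000×0.00127 − 9029×0.0266) / (0.3) = 1193 J.
W_on_gas = −W_by = -1193 J.

W ≈ -1.19 kJ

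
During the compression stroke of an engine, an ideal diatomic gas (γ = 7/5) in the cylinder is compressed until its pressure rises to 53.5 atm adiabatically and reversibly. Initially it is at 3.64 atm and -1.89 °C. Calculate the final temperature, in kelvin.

T₂ ≈ 585 K

Along an adiabat T P^((1−γ)/γ) is constant, so T₂ = T₁ (P₂/P₁)^((γ−1)/γ).
T₁ = -1.89 °C = 271.3 K.
T₂ = 271.3 × (53.5/3.64)^(2/7) = 584.6 K.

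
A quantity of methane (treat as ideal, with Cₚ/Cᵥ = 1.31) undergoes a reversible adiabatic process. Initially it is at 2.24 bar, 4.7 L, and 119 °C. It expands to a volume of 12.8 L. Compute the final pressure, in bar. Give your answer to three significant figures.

P₂ ≈ 0.603 bar

Since PV^γ is constant along a reversible adiabat, P₂ = P₁ (V₁/V₂)^γ.
P₂ = 2.24 × (4.7/12.8)^(1.31) = 0.6029 bar.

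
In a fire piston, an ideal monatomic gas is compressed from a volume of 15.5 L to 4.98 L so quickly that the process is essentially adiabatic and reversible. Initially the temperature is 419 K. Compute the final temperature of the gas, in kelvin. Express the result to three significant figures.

T₂ ≈ 893 K

For a reversible adiabat TV^(γ−1) is constant, so T₂ = T₁ (V₁/V₂)^(γ−1).
For a monatomic ideal gas γ = 5/3, so γ−1 = 2/3.
T₂ = 419 × (15.5/4.98)^(2/3) = 893.2 K.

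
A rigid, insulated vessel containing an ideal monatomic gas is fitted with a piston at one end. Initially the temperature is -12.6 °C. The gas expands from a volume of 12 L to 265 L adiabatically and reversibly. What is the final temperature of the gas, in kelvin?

T₂ ≈ 33.1 K

For a reversible adiabat TV^(γ−1) is constant, so T₂ = T₁ (V₁/V₂)^(γ−1).
For a monatomic ideal gas γ = 5/3, so γ−1 = 2/3.
T₁ = -12.6 °C = 260.5 K.
T₂ = 260.5 × (12/265)^(2/3) = 33.1 K.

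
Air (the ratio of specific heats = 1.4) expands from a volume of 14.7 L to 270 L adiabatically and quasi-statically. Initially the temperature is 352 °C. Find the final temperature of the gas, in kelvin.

For a reversible adiabat TV^(γ−1) is constant, so T₂ = T₁ (V₁/V₂)^(γ−1).
T₁ = 352 °C = 625.1 K.
T₂ = 625.1 × (14.7/270)^(0.4) = 195.1 K.

T₂ ≈ 195 K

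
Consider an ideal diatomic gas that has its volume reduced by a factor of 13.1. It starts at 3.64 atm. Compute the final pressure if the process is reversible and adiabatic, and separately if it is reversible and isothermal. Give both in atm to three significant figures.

adiabatic: 133 atm; isothermal: 47.7 atm

For a diatomic ideal gas γ = 7/5.
Isothermal: P₂ = P₁(V₁/V₂) = 3.64×13.1 = 47.68 atm.
Adiabatic: P₂ = P₁(V₁/V₂)^γ = 3.64×13.1^(7/5) = 133.4 atm.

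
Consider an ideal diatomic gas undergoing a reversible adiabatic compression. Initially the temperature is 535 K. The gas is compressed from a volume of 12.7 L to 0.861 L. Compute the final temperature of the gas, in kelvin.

For a reversible adiabat TV^(γ−1) is constant, so T₂ = T₁ (V₁/V₂)^(γ−1).
For a diatomic ideal gas γ = 7/5, so γ−1 = 2/5.
T₂ = 535 × (12.7/0.861)^(2/5) = 1570 K.

T₂ ≈ 1570 K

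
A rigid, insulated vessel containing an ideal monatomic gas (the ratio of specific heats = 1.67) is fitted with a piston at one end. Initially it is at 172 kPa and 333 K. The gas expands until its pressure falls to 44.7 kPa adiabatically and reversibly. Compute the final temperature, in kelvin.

Adiabatic: T₂/T₁ = (P₂/P₁)^((γ−1)/γ).
T₂ = 333 × (44.7/172)^(0.401) = 193.9 K.

T₂ ≈ 194 K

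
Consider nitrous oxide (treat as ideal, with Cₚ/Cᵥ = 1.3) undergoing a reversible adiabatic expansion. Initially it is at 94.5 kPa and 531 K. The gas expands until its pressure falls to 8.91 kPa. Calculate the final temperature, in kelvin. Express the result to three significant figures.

T₂ ≈ 308 K

Along an adiabat T P^((1−γ)/γ) is constant, so T₂ = T₁ (P₂/P₁)^((γ−1)/γ).
T₂ = 531 × (8.91/94.5)^(0.231) = 307.9 K.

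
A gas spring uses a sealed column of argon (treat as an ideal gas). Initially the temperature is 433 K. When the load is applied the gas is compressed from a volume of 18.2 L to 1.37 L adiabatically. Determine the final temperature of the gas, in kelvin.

T₂ ≈ 2430 K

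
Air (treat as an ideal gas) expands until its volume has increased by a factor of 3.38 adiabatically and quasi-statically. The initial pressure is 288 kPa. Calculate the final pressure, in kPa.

Adiabatic: P₁V₁^γ = P₂V₂^γ ⇒ P₂ = P₁ (V₁/V₂)^γ.
For a diatomic ideal gas γ = 7/5.
P₂ = 288 × (1/3.38)^(7/5) = 52.35 kPa.

P₂ ≈ 52.3 kPa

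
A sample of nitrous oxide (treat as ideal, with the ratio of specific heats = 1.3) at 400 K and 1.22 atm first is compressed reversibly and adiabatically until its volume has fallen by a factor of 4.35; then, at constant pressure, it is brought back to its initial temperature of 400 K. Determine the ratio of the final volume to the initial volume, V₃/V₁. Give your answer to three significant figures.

Adiabatic step: V₂/V₁ = 0.2299; T₂ = T₁·4.35^(0.3) = 621.7 K.
Isobaric step: V₃/V₂ = T₃/T₂ = 400/621.7.
V₃/V₁ = (V₂/V₁)(V₃/V₂) = 0.2299 × (400/621.7) = 0.1479.

V₃/V₁ ≈ 0.148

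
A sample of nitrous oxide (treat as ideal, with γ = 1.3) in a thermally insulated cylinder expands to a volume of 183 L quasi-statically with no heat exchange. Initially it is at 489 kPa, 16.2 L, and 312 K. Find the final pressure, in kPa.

P₂ ≈ 20.9 kPa

Since PV^γ is constant along a reversible adiabat, P₂ = P₁ (V₁/V₂)^γ.
P₂ = 489 × (16.2/183)^(1.3) = 20.92 kPa.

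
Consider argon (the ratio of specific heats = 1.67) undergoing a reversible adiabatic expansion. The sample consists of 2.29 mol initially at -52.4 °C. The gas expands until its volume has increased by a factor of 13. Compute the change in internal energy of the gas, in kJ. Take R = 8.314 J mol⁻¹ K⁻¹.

ΔU ≈ -5.15 kJ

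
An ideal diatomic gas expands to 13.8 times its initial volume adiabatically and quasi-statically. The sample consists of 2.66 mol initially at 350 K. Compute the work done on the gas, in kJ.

Adiabatic: T₁V₁^(γ−1) = T₂V₂^(γ−1) ⇒ T₂ = T₁ (V₁/V₂)^(γ−1).
γ = 7/5 for a diatomic ideal gas, so γ−1 = 2/5.
T₂ = 350 × (1/13.8)^(2/5) = 122.5 K.
Q = 0, so ΔU = W_on_gas = nCᵥΔT with Cᵥ = R/(γ−1) = 20.79 J/(mol·K).
ΔU = 2.66 × 20.79 × (122.5 − 350) = -12580 J.

W ≈ -12.6 kJ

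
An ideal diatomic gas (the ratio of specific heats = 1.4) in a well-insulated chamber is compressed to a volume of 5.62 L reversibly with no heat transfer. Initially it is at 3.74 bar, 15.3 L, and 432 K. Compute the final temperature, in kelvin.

T₂ ≈ 645 K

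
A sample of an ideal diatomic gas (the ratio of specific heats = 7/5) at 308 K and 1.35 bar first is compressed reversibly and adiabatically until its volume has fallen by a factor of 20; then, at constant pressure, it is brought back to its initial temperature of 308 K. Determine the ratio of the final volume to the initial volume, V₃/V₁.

V₃/V₁ ≈ 0.0151

Adiabatic step: V₂/V₁ = 0.05; T₂ = T₁·20^(2/5) = 1021 K.
Isobaric step: V₃/V₂ = T₃/T₂ = 308/1021.
V₃/V₁ = (V₂/V₁)(V₃/V₂) = 0.05 × (308/1021) = 0.01509.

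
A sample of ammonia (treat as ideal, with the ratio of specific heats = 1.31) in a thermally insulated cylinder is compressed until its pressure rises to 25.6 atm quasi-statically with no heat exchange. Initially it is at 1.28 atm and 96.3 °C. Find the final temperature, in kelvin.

Adiabatic: T₂/T₁ = (P₂/P₁)^((γ−1)/γ).
T₁ = 96.3 °C = 369.4 K.
T₂ = 369.4 × (25.6/1.28)^(0.237) = 750.6 K.

T₂ ≈ 751 K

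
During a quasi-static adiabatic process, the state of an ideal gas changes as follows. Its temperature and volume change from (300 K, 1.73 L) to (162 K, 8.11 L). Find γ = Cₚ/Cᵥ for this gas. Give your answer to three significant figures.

γ ≈ 1.40

TV^(γ−1) = const ⇒ γ − 1 = ln(T₂/T₁) / ln(V₁/V₂).
γ = 1 + ln(162/300) / ln(1.73/8.11) = 1.399.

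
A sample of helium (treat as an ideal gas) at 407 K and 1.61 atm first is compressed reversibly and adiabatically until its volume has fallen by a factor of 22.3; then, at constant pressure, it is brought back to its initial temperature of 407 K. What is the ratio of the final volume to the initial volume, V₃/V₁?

For a monatomic ideal gas γ = 5/3.
Adiabatic step: V₂/V₁ = 0.04484; T₂ = T₁·22.3^(2/3) = 3225 K.
Isobaric step: V₃/V₂ = T₃/T₂ = 407/3225.
V₃/V₁ = (V₂/V₁)(V₃/V₂) = 0.04484 × (407/3225) = 0.00566.

V₃/V₁ ≈ 0.00566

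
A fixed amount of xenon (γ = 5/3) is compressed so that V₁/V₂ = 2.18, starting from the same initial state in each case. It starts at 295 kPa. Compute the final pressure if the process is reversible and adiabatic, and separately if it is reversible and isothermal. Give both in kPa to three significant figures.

Isothermal: P₂ = P₁(V₁/V₂) = 295×2.18 = 643.1 kPa.
Adiabatic: P₂ = P₁(V₁/V₂)^γ = 295×2.18^(5/3) = 1081 kPa.

adiabatic: 1080 kPa; isothermal: 643 kPa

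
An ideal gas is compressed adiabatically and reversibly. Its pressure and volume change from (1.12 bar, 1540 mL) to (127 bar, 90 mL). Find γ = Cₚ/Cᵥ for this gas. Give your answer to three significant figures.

PV^γ = const ⇒ γ = ln(P₂/P₁) / ln(V₁/V₂).
γ = ln(127/1.12) / ln(1540/90) = 1.666.

γ ≈ 1.67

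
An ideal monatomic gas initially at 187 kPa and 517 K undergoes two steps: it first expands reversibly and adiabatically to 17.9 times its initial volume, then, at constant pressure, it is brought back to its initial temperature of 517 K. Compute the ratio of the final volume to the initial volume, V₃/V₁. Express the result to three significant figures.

V₃/V₁ ≈ 122

For a monatomic ideal gas γ = 5/3.
Adiabatic step: V₂/V₁ = 17.9; T₂ = T₁·(1/17.9)^(2/3) = 75.55 K.
Isobaric step: V₃/V₂ = T₃/T₂ = 517/75.55.
V₃/V₁ = (V₂/V₁)(V₃/V₂) = 17.9 × (517/75.55) = 122.5.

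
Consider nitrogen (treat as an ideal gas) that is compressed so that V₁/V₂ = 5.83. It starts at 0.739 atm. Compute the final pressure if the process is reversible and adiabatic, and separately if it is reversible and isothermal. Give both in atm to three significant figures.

adiabatic: 8.72 atm; isothermal: 4.31 atm

For a diatomic ideal gas γ = 7/5.
Isothermal: P₂ = P₁(V₁/V₂) = 0.739×5.83 = 4.308 atm.
Adiabatic: P₂ = P₁(V₁/V₂)^γ = 0.739×5.83^(7/5) = 8.721 atm.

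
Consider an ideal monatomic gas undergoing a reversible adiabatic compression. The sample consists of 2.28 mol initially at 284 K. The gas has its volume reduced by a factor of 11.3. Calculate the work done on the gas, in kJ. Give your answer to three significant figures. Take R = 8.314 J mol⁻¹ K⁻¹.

Adiabatic: T₁V₁^(γ−1) = T₂V₂^(γ−1) ⇒ T₂ = T₁ (V₁/V₂)^(γ−1).
γ = 5/3 for a monatomic ideal gas, so γ−1 = 2/3.
T₂ = 284 × 11.3^(2/3) = 1430 K.
Q = 0, so ΔU = W_on_gas = nCᵥΔT with Cᵥ = R/(γ−1) = 12.47 J/(mol·K).
ΔU = 2.28 × 12.47 × (1430 − 284) = 32590 J.

W ≈ 32.6 kJ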